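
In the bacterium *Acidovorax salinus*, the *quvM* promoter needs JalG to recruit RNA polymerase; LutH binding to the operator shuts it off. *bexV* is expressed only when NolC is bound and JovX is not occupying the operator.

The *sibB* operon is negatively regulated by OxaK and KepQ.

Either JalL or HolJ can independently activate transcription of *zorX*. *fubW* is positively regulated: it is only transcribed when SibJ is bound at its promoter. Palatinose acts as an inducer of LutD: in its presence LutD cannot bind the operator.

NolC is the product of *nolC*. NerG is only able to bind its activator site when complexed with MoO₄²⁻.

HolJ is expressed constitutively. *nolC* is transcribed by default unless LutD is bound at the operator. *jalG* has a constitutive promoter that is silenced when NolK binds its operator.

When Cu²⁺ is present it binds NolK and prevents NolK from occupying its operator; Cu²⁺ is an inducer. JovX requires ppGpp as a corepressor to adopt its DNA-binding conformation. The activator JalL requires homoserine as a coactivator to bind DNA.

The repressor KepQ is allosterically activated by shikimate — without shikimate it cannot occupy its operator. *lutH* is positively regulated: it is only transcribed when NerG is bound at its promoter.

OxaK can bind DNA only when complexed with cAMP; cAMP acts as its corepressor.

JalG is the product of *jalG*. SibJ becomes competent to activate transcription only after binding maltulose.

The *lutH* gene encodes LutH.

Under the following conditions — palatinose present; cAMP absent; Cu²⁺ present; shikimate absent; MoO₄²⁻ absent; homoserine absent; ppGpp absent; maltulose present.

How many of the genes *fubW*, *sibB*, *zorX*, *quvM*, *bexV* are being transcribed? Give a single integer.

Maltulose is present, so SibJ is active.
No repressor is bound and SibJ is active, so *fubW* is transcribed.
→ *fubW* is ON.
cAMP is absent, so OxaK is inactive.
Shikimate is absent, so KepQ is inactive.
With no repressor bound, *sibB* is transcribed.
→ *sibB* is ON.
Homoserine is absent, so JalL is inactive.
HolJ is produced constitutively and is active.
Activator HolJ is present, so *zorX* is transcribed.
→ *zorX* is ON.
Cu²⁺ is present, so NolK is inactive.
With no repressor bound, *jalG* is transcribed.
So JalG is produced and active.
MoO₄²⁻ is absent, so NerG is inactive.
Required activator NerG is absent, so *lutH* is not transcribed.
So LutH is not produced.
No repressor is bound and JalG is active, so *quvM* is transcribed.
→ *quvM* is ON.
Palatinose is present, so LutD is inactive.
With no repressor bound, *nolC* is transcribed.
So NolC is produced and active.
ppGpp is absent, so JovX is inactive.
No repressor is bound and NolC is active, so *bexV* is transcribed.
→ *bexV* is ON.
5 of the 5 genes are transcribed.

5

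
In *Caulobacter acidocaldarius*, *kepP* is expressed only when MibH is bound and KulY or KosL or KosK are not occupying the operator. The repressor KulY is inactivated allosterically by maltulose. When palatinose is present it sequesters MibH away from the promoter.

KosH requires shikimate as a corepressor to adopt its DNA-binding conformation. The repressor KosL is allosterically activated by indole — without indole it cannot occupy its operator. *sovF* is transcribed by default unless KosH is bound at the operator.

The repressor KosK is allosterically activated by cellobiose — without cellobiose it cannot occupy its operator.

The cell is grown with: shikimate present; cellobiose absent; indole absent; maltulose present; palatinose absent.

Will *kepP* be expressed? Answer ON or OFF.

ON

Maltulose is present, so KulY is inactive.
Indole is absent, so KosL is inactive.
Cellobiose is absent, so KosK is inactive.
Palatinose is absent, so MibH is active.
No repressor is bound and MibH is active, so *kepP* is transcribed.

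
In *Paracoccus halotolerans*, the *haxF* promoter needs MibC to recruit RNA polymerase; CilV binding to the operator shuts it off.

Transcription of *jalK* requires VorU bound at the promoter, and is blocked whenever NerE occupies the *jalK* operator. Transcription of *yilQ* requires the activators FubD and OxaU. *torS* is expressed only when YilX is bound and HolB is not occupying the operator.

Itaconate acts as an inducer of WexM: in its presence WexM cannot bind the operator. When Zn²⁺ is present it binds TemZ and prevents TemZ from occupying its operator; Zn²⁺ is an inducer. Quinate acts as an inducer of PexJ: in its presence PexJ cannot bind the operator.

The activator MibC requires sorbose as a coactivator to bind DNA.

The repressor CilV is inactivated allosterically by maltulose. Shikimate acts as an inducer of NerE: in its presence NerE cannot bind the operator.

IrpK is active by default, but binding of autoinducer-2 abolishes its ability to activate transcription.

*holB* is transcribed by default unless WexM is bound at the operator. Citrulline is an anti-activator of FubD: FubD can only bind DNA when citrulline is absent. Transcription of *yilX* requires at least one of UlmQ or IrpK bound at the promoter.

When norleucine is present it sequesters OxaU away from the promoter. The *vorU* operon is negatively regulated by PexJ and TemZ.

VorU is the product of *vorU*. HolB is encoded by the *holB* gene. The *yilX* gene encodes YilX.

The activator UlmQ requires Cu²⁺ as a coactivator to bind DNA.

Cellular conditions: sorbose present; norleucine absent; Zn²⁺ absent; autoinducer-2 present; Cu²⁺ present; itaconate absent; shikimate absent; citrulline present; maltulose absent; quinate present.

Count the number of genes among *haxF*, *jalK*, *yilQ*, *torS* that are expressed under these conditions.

1

Maltulose is absent, so CilV is active.
Sorbose is present, so MibC is active.
With repressor CilV bound, *haxF* is not transcribed.
→ *haxF* is OFF.
Shikimate is absent, so NerE is active.
Quinate is present, so PexJ is inactive.
Zn²⁺ is absent, so TemZ is active.
With repressor TemZ bound, *vorU* is not transcribed.
So VorU is not produced.
With repressor NerE bound, *jalK* is not transcribed.
→ *jalK* is OFF.
Citrulline is present, so FubD is inactive.
Norleucine is absent, so OxaU is active.
Required activator FubD is absent, so *yilQ* is not transcribed.
→ *yilQ* is OFF.
Cu²⁺ is present, so UlmQ is active.
Autoinducer-2 is present, so IrpK is inactive.
Activator UlmQ is present, so *yilX* is transcribed.
So YilX is produced and active.
Itaconate is absent, so WexM is active.
With repressor WexM bound, *holB* is not transcribed.
So HolB is not produced.
No repressor is bound and YilX is active, so *torS* is transcribed.
→ *torS* is ON.
1 of the 4 genes is transcribed.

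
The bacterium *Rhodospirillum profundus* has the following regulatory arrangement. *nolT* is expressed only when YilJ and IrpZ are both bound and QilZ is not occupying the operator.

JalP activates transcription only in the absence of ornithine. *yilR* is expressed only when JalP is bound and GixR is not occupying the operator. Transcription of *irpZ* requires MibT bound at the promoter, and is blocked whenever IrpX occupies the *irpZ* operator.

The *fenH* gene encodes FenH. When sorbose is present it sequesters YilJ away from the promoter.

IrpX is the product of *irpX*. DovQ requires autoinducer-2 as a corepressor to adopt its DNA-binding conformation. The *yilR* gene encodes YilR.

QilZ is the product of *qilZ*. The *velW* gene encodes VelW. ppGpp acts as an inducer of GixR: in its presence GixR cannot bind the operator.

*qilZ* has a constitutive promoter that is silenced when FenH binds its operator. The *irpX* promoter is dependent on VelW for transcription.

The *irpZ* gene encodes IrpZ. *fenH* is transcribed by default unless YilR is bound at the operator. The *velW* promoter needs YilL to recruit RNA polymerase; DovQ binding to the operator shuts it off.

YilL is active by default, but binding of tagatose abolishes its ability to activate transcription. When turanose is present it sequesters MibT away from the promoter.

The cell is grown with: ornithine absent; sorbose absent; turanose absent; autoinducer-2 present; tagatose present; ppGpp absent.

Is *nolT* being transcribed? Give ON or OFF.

Ornithine is absent, so JalP is active.
ppGpp is absent, so GixR is active.
With repressor GixR bound, *yilR* is not transcribed.
So YilR is not produced.
With no repressor bound, *fenH* is transcribed.
So FenH is produced and active.
With repressor FenH bound, *qilZ* is not transcribed.
So QilZ is not produced.
Sorbose is absent, so YilJ is active.
Turanose is absent, so MibT is active.
Autoinducer-2 is present, so DovQ is active.
Tagatose is present, so YilL is inactive.
With repressor DovQ bound, *velW* is not transcribed.
So VelW is not produced.
Required activator VelW is absent, so *irpX* is not transcribed.
So IrpX is not produced.
No repressor is bound and MibT is active, so *irpZ* is transcribed.
So IrpZ is produced and active.
No repressor is bound and YilJ and IrpZ are active, so *nolT* is transcribed.

ON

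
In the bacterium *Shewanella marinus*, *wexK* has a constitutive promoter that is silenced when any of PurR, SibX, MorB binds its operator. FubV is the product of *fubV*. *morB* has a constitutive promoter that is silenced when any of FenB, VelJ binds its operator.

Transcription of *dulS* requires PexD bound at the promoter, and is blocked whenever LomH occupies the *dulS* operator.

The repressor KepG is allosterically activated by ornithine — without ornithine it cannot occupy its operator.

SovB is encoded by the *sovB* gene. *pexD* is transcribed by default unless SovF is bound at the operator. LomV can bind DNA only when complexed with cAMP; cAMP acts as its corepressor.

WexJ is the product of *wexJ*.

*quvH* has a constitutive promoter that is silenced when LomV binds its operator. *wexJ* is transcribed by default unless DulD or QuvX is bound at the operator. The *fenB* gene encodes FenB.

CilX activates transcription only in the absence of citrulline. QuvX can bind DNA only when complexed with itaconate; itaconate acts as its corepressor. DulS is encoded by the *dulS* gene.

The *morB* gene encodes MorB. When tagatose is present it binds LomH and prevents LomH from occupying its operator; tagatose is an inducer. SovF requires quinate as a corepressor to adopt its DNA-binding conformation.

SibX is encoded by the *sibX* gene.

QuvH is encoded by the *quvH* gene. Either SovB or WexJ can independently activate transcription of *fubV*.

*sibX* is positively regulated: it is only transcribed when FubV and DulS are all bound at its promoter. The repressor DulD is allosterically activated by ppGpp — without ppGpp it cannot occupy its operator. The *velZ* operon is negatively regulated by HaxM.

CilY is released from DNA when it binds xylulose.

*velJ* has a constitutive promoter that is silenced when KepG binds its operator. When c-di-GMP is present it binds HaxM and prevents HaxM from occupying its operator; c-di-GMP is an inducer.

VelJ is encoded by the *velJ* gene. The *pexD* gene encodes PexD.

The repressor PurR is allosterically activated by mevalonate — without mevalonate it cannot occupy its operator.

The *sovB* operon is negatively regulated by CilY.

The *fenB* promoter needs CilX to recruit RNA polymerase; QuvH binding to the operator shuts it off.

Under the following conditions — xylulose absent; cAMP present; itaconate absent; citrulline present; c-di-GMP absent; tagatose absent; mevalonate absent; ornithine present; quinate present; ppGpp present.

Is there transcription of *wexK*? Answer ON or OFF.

Mevalonate is absent, so PurR is inactive.
Xylulose is absent, so CilY is active.
With repressor CilY bound, *sovB* is not transcribed.
So SovB is not produced.
ppGpp is present, so DulD is active.
Itaconate is absent, so QuvX is inactive.
With repressor DulD bound, *wexJ* is not transcribed.
So WexJ is not produced.
No activator is available at the *fubV* promoter, so *fubV* is not transcribed.
So FubV is not produced.
Quinate is present, so SovF is active.
With repressor SovF bound, *pexD* is not transcribed.
So PexD is not produced.
Tagatose is absent, so LomH is active.
With repressor LomH bound, *dulS* is not transcribed.
So DulS is not produced.
Required activator FubV is absent, so *sibX* is not transcribed.
So SibX is not produced.
cAMP is present, so LomV is active.
With repressor LomV bound, *quvH* is not transcribed.
So QuvH is not produced.
Citrulline is present, so CilX is inactive.
Required activator CilX is absent, so *fenB* is not transcribed.
So FenB is not produced.
Ornithine is present, so KepG is active.
With repressor KepG bound, *velJ* is not transcribed.
So VelJ is not produced.
With no repressor bound, *morB* is transcribed.
So MorB is produced and active.
With repressor MorB bound, *wexK* is not transcribed.

OFF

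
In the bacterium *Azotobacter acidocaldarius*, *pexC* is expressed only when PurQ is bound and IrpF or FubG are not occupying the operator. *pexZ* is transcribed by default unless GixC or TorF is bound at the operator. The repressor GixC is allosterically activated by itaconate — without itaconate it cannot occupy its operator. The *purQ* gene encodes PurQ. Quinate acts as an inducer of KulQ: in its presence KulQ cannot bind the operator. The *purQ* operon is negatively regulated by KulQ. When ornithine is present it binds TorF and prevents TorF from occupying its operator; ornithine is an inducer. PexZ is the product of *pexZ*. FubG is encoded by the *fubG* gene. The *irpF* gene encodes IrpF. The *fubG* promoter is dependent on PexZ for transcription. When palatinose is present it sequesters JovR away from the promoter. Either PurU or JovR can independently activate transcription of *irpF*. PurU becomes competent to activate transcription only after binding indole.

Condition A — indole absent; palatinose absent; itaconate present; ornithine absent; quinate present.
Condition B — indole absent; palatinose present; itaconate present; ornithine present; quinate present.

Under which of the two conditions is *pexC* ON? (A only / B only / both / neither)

B only

Condition A:
Indole is absent, so PurU is inactive.
Palatinose is absent, so JovR is active.
Activator JovR is present, so *irpF* is transcribed.
So IrpF is produced and active.
Itaconate is present, so GixC is active.
Ornithine is absent, so TorF is active.
With repressor GixC bound, *pexZ* is not transcribed.
So PexZ is not produced.
Required activator PexZ is absent, so *fubG* is not transcribed.
So FubG is not produced.
Quinate is present, so KulQ is inactive.
With no repressor bound, *purQ* is transcribed.
So PurQ is produced and active.
With repressor IrpF bound, *pexC* is not transcribed.
→ *pexC* is OFF in A.
Condition B:
Indole is absent, so PurU is inactive.
Palatinose is present, so JovR is inactive.
No activator is available at the *irpF* promoter, so *irpF* is not transcribed.
So IrpF is not produced.
Itaconate is present, so GixC is active.
Ornithine is present, so TorF is inactive.
With repressor GixC bound, *pexZ* is not transcribed.
So PexZ is not produced.
Required activator PexZ is absent, so *fubG* is not transcribed.
So FubG is not produced.
Quinate is present, so KulQ is inactive.
With no repressor bound, *purQ* is transcribed.
So PurQ is produced and active.
No repressor is bound and PurQ is active, so *pexC* is transcribed.
→ *pexC* is ON in B.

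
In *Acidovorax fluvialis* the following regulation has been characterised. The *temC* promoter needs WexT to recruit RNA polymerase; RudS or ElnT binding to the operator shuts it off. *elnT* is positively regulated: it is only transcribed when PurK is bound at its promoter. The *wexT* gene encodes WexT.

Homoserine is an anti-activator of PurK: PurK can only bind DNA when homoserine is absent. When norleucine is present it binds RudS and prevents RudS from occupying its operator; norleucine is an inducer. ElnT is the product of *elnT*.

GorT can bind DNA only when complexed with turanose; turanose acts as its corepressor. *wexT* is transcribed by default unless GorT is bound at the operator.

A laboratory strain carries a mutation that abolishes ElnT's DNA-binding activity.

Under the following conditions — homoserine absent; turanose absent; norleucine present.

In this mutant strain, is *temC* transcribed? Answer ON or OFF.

ON

Norleucine is present, so RudS is inactive.
ElnT is non-functional in this strain, so it has no effect.
Turanose is absent, so GorT is inactive.
With no repressor bound, *wexT* is transcribed.
So WexT is produced and active.
No repressor is bound and WexT is active, so *temC* is transcribed.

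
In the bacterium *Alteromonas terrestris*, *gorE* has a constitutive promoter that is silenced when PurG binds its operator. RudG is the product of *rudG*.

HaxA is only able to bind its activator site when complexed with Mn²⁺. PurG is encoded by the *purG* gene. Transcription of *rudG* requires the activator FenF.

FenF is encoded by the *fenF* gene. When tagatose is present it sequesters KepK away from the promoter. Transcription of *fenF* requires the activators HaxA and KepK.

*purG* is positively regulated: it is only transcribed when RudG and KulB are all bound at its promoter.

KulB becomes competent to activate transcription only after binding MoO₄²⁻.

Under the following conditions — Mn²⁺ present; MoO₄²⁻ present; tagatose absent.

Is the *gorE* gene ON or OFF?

OFF

Mn²⁺ is present, so HaxA is active.
Tagatose is absent, so KepK is active.
No repressor is bound and HaxA and KepK are active, so *fenF* is transcribed.
So FenF is produced and active.
No repressor is bound and FenF is active, so *rudG* is transcribed.
So RudG is produced and active.
MoO₄²⁻ is present, so KulB is active.
No repressor is bound and RudG and KulB are active, so *purG* is transcribed.
So PurG is produced and active.
With repressor PurG bound, *gorE* is not transcribed.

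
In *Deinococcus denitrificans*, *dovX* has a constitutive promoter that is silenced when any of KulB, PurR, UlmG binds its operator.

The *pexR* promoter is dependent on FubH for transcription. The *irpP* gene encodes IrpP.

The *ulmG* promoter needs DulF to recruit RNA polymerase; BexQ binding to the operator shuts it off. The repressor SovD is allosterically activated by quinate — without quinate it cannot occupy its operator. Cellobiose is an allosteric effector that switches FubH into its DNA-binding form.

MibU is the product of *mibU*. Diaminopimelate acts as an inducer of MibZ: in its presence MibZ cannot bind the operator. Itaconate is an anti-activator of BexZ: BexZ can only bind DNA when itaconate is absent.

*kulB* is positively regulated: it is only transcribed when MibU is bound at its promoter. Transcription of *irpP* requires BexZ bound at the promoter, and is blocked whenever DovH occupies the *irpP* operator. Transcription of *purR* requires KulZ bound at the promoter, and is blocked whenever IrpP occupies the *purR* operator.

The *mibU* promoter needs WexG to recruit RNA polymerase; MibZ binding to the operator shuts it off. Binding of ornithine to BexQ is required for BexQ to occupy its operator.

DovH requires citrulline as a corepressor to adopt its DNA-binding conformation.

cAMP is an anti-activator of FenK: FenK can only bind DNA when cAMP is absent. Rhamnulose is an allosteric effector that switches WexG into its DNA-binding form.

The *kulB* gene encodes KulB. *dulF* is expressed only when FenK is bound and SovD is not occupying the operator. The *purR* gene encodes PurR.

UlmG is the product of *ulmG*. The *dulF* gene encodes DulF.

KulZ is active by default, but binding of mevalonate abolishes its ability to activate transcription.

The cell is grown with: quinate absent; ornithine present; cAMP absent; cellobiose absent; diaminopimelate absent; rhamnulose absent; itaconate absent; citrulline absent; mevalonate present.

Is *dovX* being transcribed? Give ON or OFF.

Rhamnulose is absent, so WexG is inactive.
Diaminopimelate is absent, so MibZ is active.
With repressor MibZ bound, *mibU* is not transcribed.
So MibU is not produced.
Required activator MibU is absent, so *kulB* is not transcribed.
So KulB is not produced.
Mevalonate is present, so KulZ is inactive.
Itaconate is absent, so BexZ is active.
Citrulline is absent, so DovH is inactive.
No repressor is bound and BexZ is active, so *irpP* is transcribed.
So IrpP is produced and active.
With repressor IrpP bound, *purR* is not transcribed.
So PurR is not produced.
Ornithine is present, so BexQ is active.
cAMP is absent, so FenK is active.
Quinate is absent, so SovD is inactive.
No repressor is bound and FenK is active, so *dulF* is transcribed.
So DulF is produced and active.
With repressor BexQ bound, *ulmG* is not transcribed.
So UlmG is not produced.
With no repressor bound, *dovX* is transcribed.

ON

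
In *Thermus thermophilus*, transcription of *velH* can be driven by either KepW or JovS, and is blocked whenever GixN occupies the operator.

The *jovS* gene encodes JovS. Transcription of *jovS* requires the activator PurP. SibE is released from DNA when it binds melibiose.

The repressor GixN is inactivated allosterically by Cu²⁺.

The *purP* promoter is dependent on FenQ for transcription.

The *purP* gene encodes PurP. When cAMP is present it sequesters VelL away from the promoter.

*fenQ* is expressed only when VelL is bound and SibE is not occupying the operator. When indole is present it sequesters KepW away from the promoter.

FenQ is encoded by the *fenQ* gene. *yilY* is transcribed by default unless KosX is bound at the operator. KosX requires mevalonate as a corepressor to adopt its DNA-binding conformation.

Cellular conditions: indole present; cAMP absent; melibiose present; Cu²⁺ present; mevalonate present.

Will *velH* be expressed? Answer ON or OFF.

ON

Cu²⁺ is present, so GixN is inactive.
Indole is present, so KepW is inactive.
Melibiose is present, so SibE is inactive.
cAMP is absent, so VelL is active.
No repressor is bound and VelL is active, so *fenQ* is transcribed.
So FenQ is produced and active.
No repressor is bound and FenQ is active, so *purP* is transcribed.
So PurP is produced and active.
No repressor is bound and PurP is active, so *jovS* is transcribed.
So JovS is produced and active.
Activator JovS is present, so *velH* is transcribed.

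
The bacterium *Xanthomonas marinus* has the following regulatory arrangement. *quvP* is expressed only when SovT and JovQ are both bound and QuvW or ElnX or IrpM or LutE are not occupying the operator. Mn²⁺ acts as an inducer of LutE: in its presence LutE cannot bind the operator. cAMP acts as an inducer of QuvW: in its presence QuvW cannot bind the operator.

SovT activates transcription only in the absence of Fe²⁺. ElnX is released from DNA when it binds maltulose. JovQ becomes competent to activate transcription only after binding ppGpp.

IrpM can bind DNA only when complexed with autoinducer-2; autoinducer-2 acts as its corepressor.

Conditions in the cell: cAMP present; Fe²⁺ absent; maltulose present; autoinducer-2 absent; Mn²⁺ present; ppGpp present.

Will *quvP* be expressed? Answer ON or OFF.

ON

Fe²⁺ is absent, so SovT is active.
cAMP is present, so QuvW is inactive.
Maltulose is present, so ElnX is inactive.
Autoinducer-2 is absent, so IrpM is inactive.
ppGpp is present, so JovQ is active.
Mn²⁺ is present, so LutE is inactive.
No repressor is bound and SovT and JovQ are active, so *quvP* is transcribed.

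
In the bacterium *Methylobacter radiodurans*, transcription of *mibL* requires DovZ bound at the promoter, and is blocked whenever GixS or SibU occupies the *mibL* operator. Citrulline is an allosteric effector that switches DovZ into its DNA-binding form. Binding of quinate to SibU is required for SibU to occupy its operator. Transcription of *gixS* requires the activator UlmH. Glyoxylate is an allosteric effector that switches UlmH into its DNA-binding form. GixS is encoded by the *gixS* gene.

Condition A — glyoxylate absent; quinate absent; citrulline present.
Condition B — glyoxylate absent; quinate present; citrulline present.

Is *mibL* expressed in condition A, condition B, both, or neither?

Condition A:
Glyoxylate is absent, so UlmH is inactive.
Required activator UlmH is absent, so *gixS* is not transcribed.
So GixS is not produced.
Quinate is absent, so SibU is inactive.
Citrulline is present, so DovZ is active.
No repressor is bound and DovZ is active, so *mibL* is transcribed.
→ *mibL* is ON in A.
Condition B:
Glyoxylate is absent, so UlmH is inactive.
Required activator UlmH is absent, so *gixS* is not transcribed.
So GixS is not produced.
Quinate is present, so SibU is active.
Citrulline is present, so DovZ is active.
With repressor SibU bound, *mibL* is not transcribed.
→ *mibL* is OFF in B.

A only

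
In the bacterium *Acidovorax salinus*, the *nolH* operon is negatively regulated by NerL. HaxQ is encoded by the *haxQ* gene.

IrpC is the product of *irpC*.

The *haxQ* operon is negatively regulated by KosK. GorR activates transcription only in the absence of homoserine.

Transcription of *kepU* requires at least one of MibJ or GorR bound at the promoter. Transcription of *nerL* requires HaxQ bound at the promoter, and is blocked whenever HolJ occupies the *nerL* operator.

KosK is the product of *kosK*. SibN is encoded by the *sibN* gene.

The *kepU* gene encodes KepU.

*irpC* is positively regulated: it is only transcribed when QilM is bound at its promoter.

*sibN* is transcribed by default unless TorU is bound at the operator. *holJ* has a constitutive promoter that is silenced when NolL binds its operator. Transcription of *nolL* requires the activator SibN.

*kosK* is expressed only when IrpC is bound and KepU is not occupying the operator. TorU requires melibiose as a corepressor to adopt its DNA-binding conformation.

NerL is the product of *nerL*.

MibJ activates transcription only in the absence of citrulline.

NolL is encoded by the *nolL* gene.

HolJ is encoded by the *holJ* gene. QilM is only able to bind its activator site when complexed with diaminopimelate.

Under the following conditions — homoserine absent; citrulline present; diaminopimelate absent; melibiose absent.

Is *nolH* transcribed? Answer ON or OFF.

OFF

Melibiose is absent, so TorU is inactive.
With no repressor bound, *sibN* is transcribed.
So SibN is produced and active.
No repressor is bound and SibN is active, so *nolL* is transcribed.
So NolL is produced and active.
With repressor NolL bound, *holJ* is not transcribed.
So HolJ is not produced.
Diaminopimelate is absent, so QilM is inactive.
Required activator QilM is absent, so *irpC* is not transcribed.
So IrpC is not produced.
Citrulline is present, so MibJ is inactive.
Homoserine is absent, so GorR is active.
Activator GorR is present, so *kepU* is transcribed.
So KepU is produced and active.
With repressor KepU bound, *kosK* is not transcribed.
So KosK is not produced.
With no repressor bound, *haxQ* is transcribed.
So HaxQ is produced and active.
No repressor is bound and HaxQ is active, so *nerL* is transcribed.
So NerL is produced and active.
With repressor NerL bound, *nolH* is not transcribed.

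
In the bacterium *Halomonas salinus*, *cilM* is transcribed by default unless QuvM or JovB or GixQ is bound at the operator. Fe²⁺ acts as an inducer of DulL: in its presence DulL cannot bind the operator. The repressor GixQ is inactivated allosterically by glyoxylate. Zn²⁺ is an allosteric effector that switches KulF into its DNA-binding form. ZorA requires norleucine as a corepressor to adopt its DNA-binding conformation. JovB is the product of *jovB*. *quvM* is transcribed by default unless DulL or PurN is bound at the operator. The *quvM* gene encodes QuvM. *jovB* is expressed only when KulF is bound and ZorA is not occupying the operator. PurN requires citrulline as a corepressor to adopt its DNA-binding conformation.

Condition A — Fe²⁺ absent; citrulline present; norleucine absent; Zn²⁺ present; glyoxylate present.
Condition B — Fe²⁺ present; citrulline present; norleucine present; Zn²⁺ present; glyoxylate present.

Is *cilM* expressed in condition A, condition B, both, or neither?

B only

Condition A:
Fe²⁺ is absent, so DulL is active.
Citrulline is present, so PurN is active.
With repressor DulL bound, *quvM* is not transcribed.
So QuvM is not produced.
Norleucine is absent, so ZorA is inactive.
Zn²⁺ is present, so KulF is active.
No repressor is bound and KulF is active, so *jovB* is transcribed.
So JovB is produced and active.
Glyoxylate is present, so GixQ is inactive.
With repressor JovB bound, *cilM* is not transcribed.
→ *cilM* is OFF in A.
Condition B:
Fe²⁺ is present, so DulL is inactive.
Citrulline is present, so PurN is active.
With repressor PurN bound, *quvM* is not transcribed.
So QuvM is not produced.
Norleucine is present, so ZorA is active.
Zn²⁺ is present, so KulF is active.
With repressor ZorA bound, *jovB* is not transcribed.
So JovB is not produced.
Glyoxylate is present, so GixQ is inactive.
With no repressor bound, *cilM* is transcribed.
→ *cilM* is ON in B.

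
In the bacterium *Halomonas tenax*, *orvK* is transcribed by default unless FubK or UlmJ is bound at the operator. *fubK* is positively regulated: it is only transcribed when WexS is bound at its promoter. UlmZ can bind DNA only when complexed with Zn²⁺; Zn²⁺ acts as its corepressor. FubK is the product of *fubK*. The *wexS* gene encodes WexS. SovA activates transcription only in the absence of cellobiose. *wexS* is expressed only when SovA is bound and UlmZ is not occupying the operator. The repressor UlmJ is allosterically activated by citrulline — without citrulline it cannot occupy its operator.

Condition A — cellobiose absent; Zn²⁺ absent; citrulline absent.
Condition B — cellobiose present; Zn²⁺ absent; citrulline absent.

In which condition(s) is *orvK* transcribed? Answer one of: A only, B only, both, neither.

Condition A:
Cellobiose is absent, so SovA is active.
Zn²⁺ is absent, so UlmZ is inactive.
No repressor is bound and SovA is active, so *wexS* is transcribed.
So WexS is produced and active.
No repressor is bound and WexS is active, so *fubK* is transcribed.
So FubK is produced and active.
Citrulline is absent, so UlmJ is inactive.
With repressor FubK bound, *orvK* is not transcribed.
→ *orvK* is OFF in A.
Condition B:
Cellobiose is present, so SovA is inactive.
Zn²⁺ is absent, so UlmZ is inactive.
Required activator SovA is absent, so *wexS* is not transcribed.
So WexS is not produced.
Required activator WexS is absent, so *fubK* is not transcribed.
So FubK is not produced.
Citrulline is absent, so UlmJ is inactive.
With no repressor bound, *orvK* is transcribed.
→ *orvK* is ON in B.

B only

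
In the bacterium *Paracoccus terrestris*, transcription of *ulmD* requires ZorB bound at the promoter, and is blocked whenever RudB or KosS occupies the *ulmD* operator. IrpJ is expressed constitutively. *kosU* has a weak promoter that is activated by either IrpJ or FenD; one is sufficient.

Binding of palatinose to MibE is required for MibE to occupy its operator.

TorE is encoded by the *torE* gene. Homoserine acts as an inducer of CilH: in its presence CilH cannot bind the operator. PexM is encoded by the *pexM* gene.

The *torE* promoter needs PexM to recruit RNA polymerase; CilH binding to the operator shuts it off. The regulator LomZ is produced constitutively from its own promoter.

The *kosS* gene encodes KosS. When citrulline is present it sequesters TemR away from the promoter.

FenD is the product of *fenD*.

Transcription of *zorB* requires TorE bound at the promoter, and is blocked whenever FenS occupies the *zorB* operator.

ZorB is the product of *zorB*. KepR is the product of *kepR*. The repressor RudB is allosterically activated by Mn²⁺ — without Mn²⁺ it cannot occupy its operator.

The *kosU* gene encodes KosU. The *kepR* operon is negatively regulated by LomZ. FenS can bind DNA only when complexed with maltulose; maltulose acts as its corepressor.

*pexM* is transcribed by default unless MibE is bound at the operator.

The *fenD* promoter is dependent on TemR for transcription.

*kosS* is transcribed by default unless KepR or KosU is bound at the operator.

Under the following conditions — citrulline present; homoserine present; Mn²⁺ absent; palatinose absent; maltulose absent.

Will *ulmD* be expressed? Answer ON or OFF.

ON

Mn²⁺ is absent, so RudB is inactive.
Maltulose is absent, so FenS is inactive.
Palatinose is absent, so MibE is inactive.
With no repressor bound, *pexM* is transcribed.
So PexM is produced and active.
Homoserine is present, so CilH is inactive.
No repressor is bound and PexM is active, so *torE* is transcribed.
So TorE is produced and active.
No repressor is bound and TorE is active, so *zorB* is transcribed.
So ZorB is produced and active.
LomZ is produced constitutively and is active.
With repressor LomZ bound, *kepR* is not transcribed.
So KepR is not produced.
IrpJ is produced constitutively and is active.
Citrulline is present, so TemR is inactive.
Required activator TemR is absent, so *fenD* is not transcribed.
So FenD is not produced.
Activator IrpJ is present, so *kosU* is transcribed.
So KosU is produced and active.
With repressor KosU bound, *kosS* is not transcribed.
So KosS is not produced.
No repressor is bound and ZorB is active, so *ulmD* is transcribed.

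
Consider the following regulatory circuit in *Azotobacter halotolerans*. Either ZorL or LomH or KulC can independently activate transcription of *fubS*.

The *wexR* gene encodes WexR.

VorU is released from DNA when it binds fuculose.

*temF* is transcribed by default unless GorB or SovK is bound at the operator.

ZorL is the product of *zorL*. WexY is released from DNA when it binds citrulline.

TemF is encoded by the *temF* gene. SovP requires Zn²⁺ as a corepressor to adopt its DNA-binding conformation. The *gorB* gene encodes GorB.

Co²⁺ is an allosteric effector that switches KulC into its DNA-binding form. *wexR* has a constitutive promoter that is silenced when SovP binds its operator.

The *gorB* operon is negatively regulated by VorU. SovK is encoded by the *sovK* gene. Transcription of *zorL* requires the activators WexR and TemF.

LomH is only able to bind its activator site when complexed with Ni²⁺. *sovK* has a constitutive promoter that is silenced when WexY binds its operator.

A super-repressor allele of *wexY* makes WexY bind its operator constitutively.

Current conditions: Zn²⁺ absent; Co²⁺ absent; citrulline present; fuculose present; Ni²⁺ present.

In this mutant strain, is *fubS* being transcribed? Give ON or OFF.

ON

Zn²⁺ is absent, so SovP is inactive.
With no repressor bound, *wexR* is transcribed.
So WexR is produced and active.
Fuculose is present, so VorU is inactive.
With no repressor bound, *gorB* is transcribed.
So GorB is produced and active.
WexY is constitutively active in this strain.
With repressor WexY bound, *sovK* is not transcribed.
So SovK is not produced.
With repressor GorB bound, *temF* is not transcribed.
So TemF is not produced.
Required activator TemF is absent, so *zorL* is not transcribed.
So ZorL is not produced.
Ni²⁺ is present, so LomH is active.
Co²⁺ is absent, so KulC is inactive.
Activator LomH is present, so *fubS* is transcribed.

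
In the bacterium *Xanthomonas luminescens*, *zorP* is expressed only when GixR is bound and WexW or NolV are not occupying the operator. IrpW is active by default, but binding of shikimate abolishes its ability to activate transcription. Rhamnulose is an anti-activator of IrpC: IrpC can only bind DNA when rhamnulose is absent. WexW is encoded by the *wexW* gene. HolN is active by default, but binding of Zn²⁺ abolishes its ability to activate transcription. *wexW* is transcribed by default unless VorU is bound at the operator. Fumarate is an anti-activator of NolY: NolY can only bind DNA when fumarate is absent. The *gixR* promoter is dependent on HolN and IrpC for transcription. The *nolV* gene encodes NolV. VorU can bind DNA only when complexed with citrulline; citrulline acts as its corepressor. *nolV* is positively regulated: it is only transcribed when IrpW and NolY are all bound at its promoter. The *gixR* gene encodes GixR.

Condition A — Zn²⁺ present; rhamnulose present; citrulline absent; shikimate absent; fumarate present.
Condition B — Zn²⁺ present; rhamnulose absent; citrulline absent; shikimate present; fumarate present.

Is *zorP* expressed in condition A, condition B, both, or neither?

neither

Condition A:
Zn²⁺ is present, so HolN is inactive.
Rhamnulose is present, so IrpC is inactive.
Required activator HolN is absent, so *gixR* is not transcribed.
So GixR is not produced.
Citrulline is absent, so VorU is inactive.
With no repressor bound, *wexW* is transcribed.
So WexW is produced and active.
Shikimate is absent, so IrpW is active.
Fumarate is present, so NolY is inactive.
Required activator NolY is absent, so *nolV* is not transcribed.
So NolV is not produced.
With repressor WexW bound, *zorP* is not transcribed.
→ *zorP* is OFF in A.
Condition B:
Zn²⁺ is present, so HolN is inactive.
Rhamnulose is absent, so IrpC is active.
Required activator HolN is absent, so *gixR* is not transcribed.
So GixR is not produced.
Citrulline is absent, so VorU is inactive.
With no repressor bound, *wexW* is transcribed.
So WexW is produced and active.
Shikimate is present, so IrpW is inactive.
Fumarate is present, so NolY is inactive.
Required activator IrpW is absent, so *nolV* is not transcribed.
So NolV is not produced.
With repressor WexW bound, *zorP* is not transcribed.
→ *zorP* is OFF in B.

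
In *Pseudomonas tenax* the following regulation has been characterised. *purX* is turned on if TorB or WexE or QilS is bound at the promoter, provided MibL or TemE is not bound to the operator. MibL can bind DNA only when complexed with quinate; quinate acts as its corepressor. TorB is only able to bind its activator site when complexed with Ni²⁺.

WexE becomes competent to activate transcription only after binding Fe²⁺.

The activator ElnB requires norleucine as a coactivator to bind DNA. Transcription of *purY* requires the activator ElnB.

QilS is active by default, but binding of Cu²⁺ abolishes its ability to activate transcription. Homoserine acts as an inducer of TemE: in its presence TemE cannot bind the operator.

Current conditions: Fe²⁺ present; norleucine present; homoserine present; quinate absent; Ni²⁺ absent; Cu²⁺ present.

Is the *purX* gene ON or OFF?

ON

Ni²⁺ is absent, so TorB is inactive.
Quinate is absent, so MibL is inactive.
Fe²⁺ is present, so WexE is active.
Homoserine is present, so TemE is inactive.
Cu²⁺ is present, so QilS is inactive.
Activator WexE is present, so *purX* is transcribed.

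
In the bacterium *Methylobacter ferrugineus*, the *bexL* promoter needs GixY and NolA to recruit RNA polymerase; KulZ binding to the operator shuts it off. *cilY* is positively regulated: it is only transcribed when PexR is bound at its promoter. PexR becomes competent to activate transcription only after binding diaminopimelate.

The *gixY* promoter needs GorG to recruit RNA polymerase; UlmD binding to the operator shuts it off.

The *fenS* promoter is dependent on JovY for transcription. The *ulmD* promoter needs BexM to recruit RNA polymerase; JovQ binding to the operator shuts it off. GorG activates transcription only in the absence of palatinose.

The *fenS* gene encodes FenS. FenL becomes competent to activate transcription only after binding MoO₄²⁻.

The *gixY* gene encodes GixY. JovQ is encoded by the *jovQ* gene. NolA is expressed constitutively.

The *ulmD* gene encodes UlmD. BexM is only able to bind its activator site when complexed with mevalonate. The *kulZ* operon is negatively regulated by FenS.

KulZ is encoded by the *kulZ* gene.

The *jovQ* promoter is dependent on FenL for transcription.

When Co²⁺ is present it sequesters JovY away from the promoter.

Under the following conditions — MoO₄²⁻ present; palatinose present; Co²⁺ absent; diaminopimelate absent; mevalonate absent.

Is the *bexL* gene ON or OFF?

Co²⁺ is absent, so JovY is active.
No repressor is bound and JovY is active, so *fenS* is transcribed.
So FenS is produced and active.
With repressor FenS bound, *kulZ* is not transcribed.
So KulZ is not produced.
MoO₄²⁻ is present, so FenL is active.
No repressor is bound and FenL is active, so *jovQ* is transcribed.
So JovQ is produced and active.
Mevalonate is absent, so BexM is inactive.
With repressor JovQ bound, *ulmD* is not transcribed.
So UlmD is not produced.
Palatinose is present, so GorG is inactive.
Required activator GorG is absent, so *gixY* is not transcribed.
So GixY is not produced.
NolA is produced constitutively and is active.
Required activator GixY is absent, so *bexL* is not transcribed.

OFF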